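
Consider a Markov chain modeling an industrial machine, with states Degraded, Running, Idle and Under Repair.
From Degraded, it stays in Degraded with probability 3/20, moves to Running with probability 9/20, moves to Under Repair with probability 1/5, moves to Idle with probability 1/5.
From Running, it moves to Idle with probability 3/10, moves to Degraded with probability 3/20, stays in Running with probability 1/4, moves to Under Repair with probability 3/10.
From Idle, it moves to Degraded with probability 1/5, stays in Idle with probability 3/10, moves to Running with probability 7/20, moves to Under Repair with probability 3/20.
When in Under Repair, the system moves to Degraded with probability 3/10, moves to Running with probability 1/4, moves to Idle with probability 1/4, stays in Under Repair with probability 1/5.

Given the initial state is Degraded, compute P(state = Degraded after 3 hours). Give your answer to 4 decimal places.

Propagate the distribution vector 3 hours from Degraded.
After 0 hours: (1.0000, 0.0000, 0.0000, 0.0000)
After 1 hour: (0.1500, 0.4500, 0.2000, 0.2000)
After 2 hours: (0.1900, 0.3000, 0.2750, 0.2350)
After 3 hours: (0.1990, 0.3155, 0.2693, 0.2163)
P(in Degraded after 3 hours) = 0.1990

0.1990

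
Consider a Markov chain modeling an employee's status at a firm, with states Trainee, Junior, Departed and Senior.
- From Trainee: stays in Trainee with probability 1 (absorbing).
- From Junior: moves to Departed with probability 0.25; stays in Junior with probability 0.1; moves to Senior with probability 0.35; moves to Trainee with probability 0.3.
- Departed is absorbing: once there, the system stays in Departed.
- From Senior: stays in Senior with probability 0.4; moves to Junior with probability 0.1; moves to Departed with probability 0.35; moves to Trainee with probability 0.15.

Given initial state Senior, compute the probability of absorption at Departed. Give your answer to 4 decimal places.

0.6733

Let h(s) be the probability of absorption at Departed starting from transient state s. Then h(Departed) = 1 and h(Trainee) = 0. By first-step analysis:
h(Junior) = 0.3·0 + 0.1·h(Junior) + 0.25·1 + 0.35·h(Senior)
h(Senior) = 0.15·0 + 0.1·h(Junior) + 0.35·1 + 0.4·h(Senior)
Solving: h(Junior) = 0.5396, h(Senior) = 0.6733.
Starting from Senior, the probability is 0.6733.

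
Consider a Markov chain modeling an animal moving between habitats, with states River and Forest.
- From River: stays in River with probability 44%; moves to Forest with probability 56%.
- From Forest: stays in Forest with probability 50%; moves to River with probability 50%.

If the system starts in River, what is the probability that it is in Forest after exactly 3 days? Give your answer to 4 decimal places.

0.5284

Propagate the distribution vector 3 days from River.
After 0 days: (1.0000, 0.0000)
After 1 day: (0.4400, 0.5600)
After 2 days: (0.4736, 0.5264)
After 3 days: (0.4716, 0.5284)
P(in Forest after 3 days) = 0.5284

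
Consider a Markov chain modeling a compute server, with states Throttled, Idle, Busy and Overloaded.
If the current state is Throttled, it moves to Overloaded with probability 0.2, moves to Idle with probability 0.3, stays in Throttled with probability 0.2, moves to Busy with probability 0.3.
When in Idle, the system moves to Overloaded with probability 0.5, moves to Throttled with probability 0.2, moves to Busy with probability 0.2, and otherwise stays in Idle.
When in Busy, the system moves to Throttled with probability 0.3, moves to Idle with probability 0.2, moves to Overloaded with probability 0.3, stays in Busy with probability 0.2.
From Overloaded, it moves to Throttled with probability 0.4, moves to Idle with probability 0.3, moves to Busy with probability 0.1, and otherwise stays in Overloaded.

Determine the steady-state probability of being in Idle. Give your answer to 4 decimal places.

Let the stationary distribution be π with π = πP and π_1 + π_2 + π_3 + π_4 = 1.
π_1 = 0.2·π_1 + 0.2·π_2 + 0.3·π_3 + 0.4·π_4
π_2 = 0.3·π_1 + 0.1·π_2 + 0.2·π_3 + 0.3·π_4
π_3 = 0.3·π_1 + 0.2·π_2 + 0.2·π_3 + 0.1·π_4
Solving with the normalization constraint gives π = (0.2779, 0.2334, 0.1988, 0.2899).
So the stationary probability of Idle is 0.2334.

0.2334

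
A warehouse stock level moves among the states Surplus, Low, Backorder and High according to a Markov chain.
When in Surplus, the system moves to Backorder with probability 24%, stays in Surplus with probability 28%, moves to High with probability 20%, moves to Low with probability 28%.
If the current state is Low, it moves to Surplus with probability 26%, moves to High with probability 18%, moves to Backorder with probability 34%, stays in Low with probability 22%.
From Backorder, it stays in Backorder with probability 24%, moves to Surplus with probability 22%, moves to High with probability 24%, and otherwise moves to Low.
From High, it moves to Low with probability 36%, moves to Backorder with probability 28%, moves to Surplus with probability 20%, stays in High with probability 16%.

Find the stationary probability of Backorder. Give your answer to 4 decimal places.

0.2763

Let the stationary distribution be π with π = πP and π_1 + π_2 + π_3 + π_4 = 1.
π_1 = 0.28·π_1 + 0.26·π_2 + 0.22·π_3 + 0.2·π_4
π_2 = 0.28·π_1 + 0.22·π_2 + 0.3·π_3 + 0.36·π_4
π_3 = 0.24·π_1 + 0.34·π_2 + 0.24·π_3 + 0.28·π_4
Solving with the normalization constraint gives π = (0.2419, 0.2843, 0.2763, 0.1975).
So the stationary probability of Backorder is 0.2763.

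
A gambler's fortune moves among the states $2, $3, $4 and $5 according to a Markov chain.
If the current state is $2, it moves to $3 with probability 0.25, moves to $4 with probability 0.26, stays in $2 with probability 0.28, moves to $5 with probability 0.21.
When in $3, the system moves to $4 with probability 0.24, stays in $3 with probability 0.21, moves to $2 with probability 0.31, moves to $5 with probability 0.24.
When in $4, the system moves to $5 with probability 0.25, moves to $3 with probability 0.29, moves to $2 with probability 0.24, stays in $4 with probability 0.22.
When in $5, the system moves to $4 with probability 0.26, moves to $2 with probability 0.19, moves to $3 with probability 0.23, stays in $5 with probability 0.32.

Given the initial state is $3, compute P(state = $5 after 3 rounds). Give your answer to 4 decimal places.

Propagate the distribution vector 3 rounds from $3.
After 0 rounds: (0.0000, 1.0000, 0.0000, 0.0000)
After 1 round: (0.3100, 0.2100, 0.2400, 0.2400)
After 2 rounds: (0.2551, 0.2464, 0.2462, 0.2523)
After 3 rounds: (0.2548, 0.2449, 0.2452, 0.2550)
P(in $5 after 3 rounds) = 0.2550

0.2550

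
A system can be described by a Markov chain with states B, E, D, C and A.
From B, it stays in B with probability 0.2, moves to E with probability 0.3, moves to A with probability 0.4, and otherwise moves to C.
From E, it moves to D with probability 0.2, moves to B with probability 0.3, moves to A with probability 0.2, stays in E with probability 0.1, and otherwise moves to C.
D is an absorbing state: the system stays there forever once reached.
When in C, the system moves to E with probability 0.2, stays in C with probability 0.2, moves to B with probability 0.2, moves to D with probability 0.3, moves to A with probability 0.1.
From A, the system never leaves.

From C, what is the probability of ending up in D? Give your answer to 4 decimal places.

0.5344

Let h(s) be the probability of absorption at D starting from transient state s. Then h(D) = 1 and h(A) = 0. By first-step analysis:
h(B) = 0.2·h(B) + 0.3·h(E) + 0.1·h(C) + 0.4·0
h(E) = 0.3·h(B) + 0.1·h(E) + 0.2·1 + 0.2·h(C) + 0.2·0
h(C) = 0.2·h(B) + 0.2·h(E) + 0.3·1 + 0.2·h(C) + 0.1·0
Solving: h(B) = 0.2225, h(E) = 0.4151, h(C) = 0.5344.
Starting from C, the probability is 0.5344.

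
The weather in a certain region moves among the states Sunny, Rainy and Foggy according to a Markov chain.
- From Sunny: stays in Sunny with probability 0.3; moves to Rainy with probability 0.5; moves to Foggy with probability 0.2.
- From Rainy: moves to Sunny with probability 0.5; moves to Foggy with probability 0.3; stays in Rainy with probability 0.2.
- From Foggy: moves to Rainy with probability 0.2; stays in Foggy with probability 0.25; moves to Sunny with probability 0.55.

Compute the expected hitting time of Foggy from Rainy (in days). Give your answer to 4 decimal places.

Let t(s) be the expected number of days to first reach Foggy from state s, with t(Foggy) = 0. Conditioning on the first day:
t(Sunny) = 1 + 0.3·t(Sunny) + 0.5·t(Rainy)
t(Rainy) = 1 + 0.5·t(Sunny) + 0.2·t(Rainy)
Solving: t(Sunny) = 4.1935, t(Rainy) = 3.8710.
Expected days from Rainy to Foggy: 3.8710.

3.8710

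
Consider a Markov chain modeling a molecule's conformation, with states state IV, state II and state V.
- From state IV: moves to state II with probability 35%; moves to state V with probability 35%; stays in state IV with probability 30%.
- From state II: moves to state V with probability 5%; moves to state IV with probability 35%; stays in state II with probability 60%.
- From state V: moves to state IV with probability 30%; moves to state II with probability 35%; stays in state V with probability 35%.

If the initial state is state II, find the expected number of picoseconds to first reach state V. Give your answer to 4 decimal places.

Let t(s) be the expected number of picoseconds to first reach state V from state s, with t(state V) = 0. Conditioning on the first picosecond:
t(state IV) = 1 + 0.3·t(state IV) + 0.35·t(state II)
t(state II) = 1 + 0.35·t(state IV) + 0.6·t(state II)
Solving: t(state IV) = 4.7619, t(state II) = 6.6667.
Expected picoseconds from state II to state V: 6.6667.

6.6667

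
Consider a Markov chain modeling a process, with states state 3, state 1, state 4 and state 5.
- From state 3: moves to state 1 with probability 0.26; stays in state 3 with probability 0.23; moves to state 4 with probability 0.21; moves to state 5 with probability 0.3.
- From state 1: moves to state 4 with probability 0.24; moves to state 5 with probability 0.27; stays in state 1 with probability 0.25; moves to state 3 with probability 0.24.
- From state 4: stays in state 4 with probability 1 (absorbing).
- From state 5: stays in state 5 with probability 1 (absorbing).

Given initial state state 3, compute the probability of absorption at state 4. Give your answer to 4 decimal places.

0.4269

Let h(s) be the probability of absorption at state 4 starting from transient state s. Then h(state 4) = 1 and h(state 5) = 0. By first-step analysis:
h(state 3) = 0.23·h(state 3) + 0.26·h(state 1) + 0.21·1 + 0.3·0
h(state 1) = 0.24·h(state 3) + 0.25·h(state 1) + 0.24·1 + 0.27·0
Solving: h(state 3) = 0.4269, h(state 1) = 0.4566.
Starting from state 3, the probability is 0.4269.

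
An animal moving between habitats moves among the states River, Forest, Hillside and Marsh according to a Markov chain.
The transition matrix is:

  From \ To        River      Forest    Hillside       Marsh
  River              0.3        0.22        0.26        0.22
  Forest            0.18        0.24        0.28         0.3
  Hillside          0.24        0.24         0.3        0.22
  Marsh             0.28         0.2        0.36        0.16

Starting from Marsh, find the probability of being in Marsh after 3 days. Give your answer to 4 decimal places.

Propagate the distribution vector 3 days from Marsh.
After 0 days: (0.0000, 0.0000, 0.0000, 1.0000)
After 1 day: (0.2800, 0.2000, 0.3600, 0.1600)
After 2 days: (0.2512, 0.2280, 0.2944, 0.2264)
After 3 days: (0.2504, 0.2259, 0.2990, 0.2247)
P(in Marsh after 3 days) = 0.2247

0.2247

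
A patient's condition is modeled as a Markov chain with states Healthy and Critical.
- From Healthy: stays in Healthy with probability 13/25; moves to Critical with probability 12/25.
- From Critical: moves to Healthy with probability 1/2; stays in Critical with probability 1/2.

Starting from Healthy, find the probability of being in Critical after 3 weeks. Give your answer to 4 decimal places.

Propagate the distribution vector 3 weeks from Healthy.
After 0 weeks: (1.0000, 0.0000)
After 1 week: (0.5200, 0.4800)
After 2 weeks: (0.5104, 0.4896)
After 3 weeks: (0.5102, 0.4898)
P(in Critical after 3 weeks) = 0.4898

0.4898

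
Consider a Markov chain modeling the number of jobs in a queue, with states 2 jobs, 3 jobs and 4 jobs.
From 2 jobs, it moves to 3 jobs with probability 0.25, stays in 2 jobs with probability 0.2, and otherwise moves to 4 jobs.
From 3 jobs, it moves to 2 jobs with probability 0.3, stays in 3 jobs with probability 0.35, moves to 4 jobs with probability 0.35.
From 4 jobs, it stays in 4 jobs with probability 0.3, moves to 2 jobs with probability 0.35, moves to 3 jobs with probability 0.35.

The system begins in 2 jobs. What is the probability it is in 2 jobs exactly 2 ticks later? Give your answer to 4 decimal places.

Sum over the intermediate state after 1 tick:
P = P(2 jobs→2 jobs)·P(2 jobs→2 jobs) + P(2 jobs→3 jobs)·P(3 jobs→2 jobs) + P(2 jobs→4 jobs)·P(4 jobs→2 jobs)
  = 0.2×0.2 + 0.25×0.3 + 0.55×0.35
  = 0.0400 + 0.0750 + 0.1925 = 0.3075

0.3075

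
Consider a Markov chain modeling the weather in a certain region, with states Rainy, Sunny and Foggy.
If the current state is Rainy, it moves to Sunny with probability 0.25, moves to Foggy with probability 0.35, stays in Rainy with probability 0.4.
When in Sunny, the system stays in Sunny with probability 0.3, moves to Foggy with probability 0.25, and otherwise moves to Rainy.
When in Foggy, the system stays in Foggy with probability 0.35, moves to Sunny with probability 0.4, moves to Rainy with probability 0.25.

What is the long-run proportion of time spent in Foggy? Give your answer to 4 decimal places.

Let the stationary distribution be π with π = πP and π_1 + π_2 + π_3 = 1.
π_1 = 0.4·π_1 + 0.45·π_2 + 0.25·π_3
π_2 = 0.25·π_1 + 0.3·π_2 + 0.4·π_3
Solving with the normalization constraint gives π = (0.3679, 0.3135, 0.3187).
So the stationary probability of Foggy is 0.3187.

0.3187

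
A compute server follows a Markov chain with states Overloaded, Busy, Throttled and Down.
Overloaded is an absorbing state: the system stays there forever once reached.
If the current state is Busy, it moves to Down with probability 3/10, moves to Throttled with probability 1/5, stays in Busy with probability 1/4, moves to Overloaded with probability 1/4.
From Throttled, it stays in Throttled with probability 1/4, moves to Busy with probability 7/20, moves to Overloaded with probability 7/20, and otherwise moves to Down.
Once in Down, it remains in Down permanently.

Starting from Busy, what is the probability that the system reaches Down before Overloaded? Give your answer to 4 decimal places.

0.4772

Let h(s) be the probability of absorption at Down starting from transient state s. Then h(Down) = 1 and h(Overloaded) = 0. By first-step analysis:
h(Busy) = 0.25·0 + 0.25·h(Busy) + 0.2·h(Throttled) + 0.3·1
h(Throttled) = 0.35·0 + 0.35·h(Busy) + 0.25·h(Throttled) + 0.05·1
Solving: h(Busy) = 0.4772, h(Throttled) = 0.2893.
Starting from Busy, the probability is 0.4772.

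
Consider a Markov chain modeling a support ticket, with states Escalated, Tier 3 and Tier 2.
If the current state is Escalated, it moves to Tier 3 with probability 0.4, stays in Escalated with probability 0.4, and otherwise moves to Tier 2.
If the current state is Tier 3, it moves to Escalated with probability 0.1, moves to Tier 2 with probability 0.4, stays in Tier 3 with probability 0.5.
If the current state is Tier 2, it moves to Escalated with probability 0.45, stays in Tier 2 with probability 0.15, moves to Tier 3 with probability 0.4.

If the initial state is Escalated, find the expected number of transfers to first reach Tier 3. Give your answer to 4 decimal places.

2.5000

Let t(s) be the expected number of transfers to first reach Tier 3 from state s, with t(Tier 3) = 0. Conditioning on the first transfer:
t(Escalated) = 1 + 0.4·t(Escalated) + 0.2·t(Tier 2)
t(Tier 2) = 1 + 0.45·t(Escalated) + 0.15·t(Tier 2)
Solving: t(Escalated) = 2.5000, t(Tier 2) = 2.5000.
Expected transfers from Escalated to Tier 3: 2.5000.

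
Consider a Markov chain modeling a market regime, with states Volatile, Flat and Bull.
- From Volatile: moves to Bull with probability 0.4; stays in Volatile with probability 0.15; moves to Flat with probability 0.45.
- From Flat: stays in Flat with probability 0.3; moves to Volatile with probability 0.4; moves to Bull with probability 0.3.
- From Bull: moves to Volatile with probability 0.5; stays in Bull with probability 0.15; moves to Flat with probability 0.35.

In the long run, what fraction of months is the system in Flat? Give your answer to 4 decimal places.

0.3660

Let the stationary distribution be π with π = πP and π_1 + π_2 + π_3 = 1.
π_1 = 0.15·π_1 + 0.4·π_2 + 0.5·π_3
π_2 = 0.45·π_1 + 0.3·π_2 + 0.35·π_3
Solving with the normalization constraint gives π = (0.3433, 0.3660, 0.2907).
So the stationary probability of Flat is 0.3660.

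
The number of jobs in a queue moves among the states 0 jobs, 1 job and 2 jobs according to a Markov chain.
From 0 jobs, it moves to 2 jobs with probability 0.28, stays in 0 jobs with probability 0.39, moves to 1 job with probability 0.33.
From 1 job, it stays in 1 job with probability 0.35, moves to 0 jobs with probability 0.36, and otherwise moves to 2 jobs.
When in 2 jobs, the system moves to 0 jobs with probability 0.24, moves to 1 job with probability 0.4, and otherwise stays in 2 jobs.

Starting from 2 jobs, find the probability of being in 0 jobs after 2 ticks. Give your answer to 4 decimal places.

0.3240

Sum over the intermediate state after 1 tick:
P = P(2 jobs→0 jobs)·P(0 jobs→0 jobs) + P(2 jobs→1 job)·P(1 job→0 jobs) + P(2 jobs→2 jobs)·P(2 jobs→0 jobs)
  = 0.24×0.39 + 0.4×0.36 + 0.36×0.24
  = 0.0936 + 0.1440 + 0.0864 = 0.3240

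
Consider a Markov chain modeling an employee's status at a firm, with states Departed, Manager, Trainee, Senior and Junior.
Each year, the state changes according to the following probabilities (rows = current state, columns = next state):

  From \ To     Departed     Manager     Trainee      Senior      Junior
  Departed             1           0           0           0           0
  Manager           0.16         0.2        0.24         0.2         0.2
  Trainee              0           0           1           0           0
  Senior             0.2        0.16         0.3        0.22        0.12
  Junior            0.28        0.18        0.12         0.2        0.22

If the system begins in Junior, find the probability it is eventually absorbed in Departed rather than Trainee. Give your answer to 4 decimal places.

0.5759

Let h(s) be the probability of absorption at Departed starting from transient state s. Then h(Departed) = 1 and h(Trainee) = 0. By first-step analysis:
h(Manager) = 0.16·1 + 0.2·h(Manager) + 0.24·0 + 0.2·h(Senior) + 0.2·h(Junior)
h(Senior) = 0.2·1 + 0.16·h(Manager) + 0.3·0 + 0.22·h(Senior) + 0.12·h(Junior)
h(Junior) = 0.28·1 + 0.18·h(Manager) + 0.12·0 + 0.2·h(Senior) + 0.22·h(Junior)
Solving: h(Manager) = 0.4535, h(Senior) = 0.4380, h(Junior) = 0.5759.
Starting from Junior, the probability is 0.5759.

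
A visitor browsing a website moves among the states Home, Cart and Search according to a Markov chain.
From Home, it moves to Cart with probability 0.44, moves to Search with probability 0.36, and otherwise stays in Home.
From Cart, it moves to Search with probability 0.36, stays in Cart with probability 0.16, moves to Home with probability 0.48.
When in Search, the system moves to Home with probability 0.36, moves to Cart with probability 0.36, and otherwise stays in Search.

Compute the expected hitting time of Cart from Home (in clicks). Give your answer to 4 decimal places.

Let t(s) be the expected number of clicks to first reach Cart from state s, with t(Cart) = 0. Conditioning on the first click:
t(Home) = 1 + 0.2·t(Home) + 0.36·t(Search)
t(Search) = 1 + 0.36·t(Home) + 0.28·t(Search)
Solving: t(Home) = 2.4194, t(Search) = 2.5986.
Expected clicks from Home to Cart: 2.4194.

2.4194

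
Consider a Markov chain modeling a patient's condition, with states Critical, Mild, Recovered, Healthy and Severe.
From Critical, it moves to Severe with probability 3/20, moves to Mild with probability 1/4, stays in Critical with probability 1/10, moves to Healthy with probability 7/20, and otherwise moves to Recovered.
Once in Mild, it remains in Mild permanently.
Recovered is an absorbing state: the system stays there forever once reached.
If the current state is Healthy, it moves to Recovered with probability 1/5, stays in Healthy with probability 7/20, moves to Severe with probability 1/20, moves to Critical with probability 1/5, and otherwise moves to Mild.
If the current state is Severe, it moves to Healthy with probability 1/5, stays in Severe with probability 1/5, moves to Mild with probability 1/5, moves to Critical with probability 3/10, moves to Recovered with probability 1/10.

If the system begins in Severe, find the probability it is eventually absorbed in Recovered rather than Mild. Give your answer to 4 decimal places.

0.3966

Let h(s) be the probability of absorption at Recovered starting from transient state s. Then h(Recovered) = 1 and h(Mild) = 0. By first-step analysis:
h(Critical) = 0.1·h(Critical) + 0.25·0 + 0.15·1 + 0.35·h(Healthy) + 0.15·h(Severe)
h(Healthy) = 0.2·h(Critical) + 0.2·0 + 0.2·1 + 0.35·h(Healthy) + 0.05·h(Severe)
h(Severe) = 0.3·h(Critical) + 0.2·0 + 0.1·1 + 0.2·h(Healthy) + 0.2·h(Severe)
Solving: h(Critical) = 0.4138, h(Healthy) = 0.4655, h(Severe) = 0.3966.
Starting from Severe, the probability is 0.3966.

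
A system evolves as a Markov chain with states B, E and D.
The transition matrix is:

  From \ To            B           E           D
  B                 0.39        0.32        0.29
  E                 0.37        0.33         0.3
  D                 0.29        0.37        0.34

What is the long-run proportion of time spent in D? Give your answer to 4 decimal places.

Let the stationary distribution be π with π = πP and π_1 + π_2 + π_3 = 1.
π_1 = 0.39·π_1 + 0.37·π_2 + 0.29·π_3
π_2 = 0.32·π_1 + 0.33·π_2 + 0.37·π_3
Solving with the normalization constraint gives π = (0.3523, 0.3388, 0.3088).
So the stationary probability of D is 0.3088.

0.3088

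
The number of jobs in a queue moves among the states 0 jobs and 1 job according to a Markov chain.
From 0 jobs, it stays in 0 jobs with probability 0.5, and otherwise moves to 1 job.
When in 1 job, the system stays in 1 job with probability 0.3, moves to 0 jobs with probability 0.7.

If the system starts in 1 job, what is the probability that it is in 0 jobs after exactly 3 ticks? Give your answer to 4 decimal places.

0.5880

Propagate the distribution vector 3 ticks from 1 job.
After 0 ticks: (0.0000, 1.0000)
After 1 tick: (0.7000, 0.3000)
After 2 ticks: (0.5600, 0.4400)
After 3 ticks: (0.5880, 0.4120)
P(in 0 jobs after 3 ticks) = 0.5880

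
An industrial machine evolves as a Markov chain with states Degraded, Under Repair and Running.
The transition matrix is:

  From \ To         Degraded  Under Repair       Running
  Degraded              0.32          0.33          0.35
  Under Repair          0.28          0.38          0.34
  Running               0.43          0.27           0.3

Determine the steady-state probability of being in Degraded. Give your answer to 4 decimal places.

0.3433

Let the stationary distribution be π with π = πP and π_1 + π_2 + π_3 = 1.
π_1 = 0.32·π_1 + 0.28·π_2 + 0.43·π_3
π_2 = 0.33·π_1 + 0.38·π_2 + 0.27·π_3
Solving with the normalization constraint gives π = (0.3433, 0.3265, 0.3302).
So the stationary probability of Degraded is 0.3433.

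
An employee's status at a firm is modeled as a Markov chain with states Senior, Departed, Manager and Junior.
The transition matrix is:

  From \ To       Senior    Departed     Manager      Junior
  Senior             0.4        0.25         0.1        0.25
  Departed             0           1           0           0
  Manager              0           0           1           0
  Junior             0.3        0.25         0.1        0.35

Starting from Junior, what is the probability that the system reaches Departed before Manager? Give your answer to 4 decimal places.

0.7143

Let h(s) be the probability of absorption at Departed starting from transient state s. Then h(Departed) = 1 and h(Manager) = 0. By first-step analysis:
h(Senior) = 0.4·h(Senior) + 0.25·1 + 0.1·0 + 0.25·h(Junior)
h(Junior) = 0.3·h(Senior) + 0.25·1 + 0.1·0 + 0.35·h(Junior)
Solving: h(Senior) = 0.7143, h(Junior) = 0.7143.
Starting from Junior, the probability is 0.7143.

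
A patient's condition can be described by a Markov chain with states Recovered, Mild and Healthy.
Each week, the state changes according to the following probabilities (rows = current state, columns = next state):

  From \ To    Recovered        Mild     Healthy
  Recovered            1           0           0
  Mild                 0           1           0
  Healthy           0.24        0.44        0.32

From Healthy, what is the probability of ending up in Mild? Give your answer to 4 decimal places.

0.6471

Let h(s) be the probability of absorption at Mild starting from transient state s. Then h(Mild) = 1 and h(Recovered) = 0. By first-step analysis:
h(Healthy) = 0.24·0 + 0.44·1 + 0.32·h(Healthy)
Solving: h(Healthy) = 0.6471.
Starting from Healthy, the probability is 0.6471.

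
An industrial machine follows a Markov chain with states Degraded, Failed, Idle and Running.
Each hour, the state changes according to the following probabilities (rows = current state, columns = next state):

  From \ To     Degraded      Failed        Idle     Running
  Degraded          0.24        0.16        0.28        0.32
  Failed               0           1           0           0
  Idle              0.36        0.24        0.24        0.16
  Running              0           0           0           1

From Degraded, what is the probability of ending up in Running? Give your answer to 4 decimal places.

Let h(s) be the probability of absorption at Running starting from transient state s. Then h(Running) = 1 and h(Failed) = 0. By first-step analysis:
h(Degraded) = 0.24·h(Degraded) + 0.16·0 + 0.28·h(Idle) + 0.32·1
h(Idle) = 0.36·h(Degraded) + 0.24·0 + 0.24·h(Idle) + 0.16·1
Solving: h(Degraded) = 0.6040, h(Idle) = 0.4966.
Starting from Degraded, the probability is 0.6040.

0.6040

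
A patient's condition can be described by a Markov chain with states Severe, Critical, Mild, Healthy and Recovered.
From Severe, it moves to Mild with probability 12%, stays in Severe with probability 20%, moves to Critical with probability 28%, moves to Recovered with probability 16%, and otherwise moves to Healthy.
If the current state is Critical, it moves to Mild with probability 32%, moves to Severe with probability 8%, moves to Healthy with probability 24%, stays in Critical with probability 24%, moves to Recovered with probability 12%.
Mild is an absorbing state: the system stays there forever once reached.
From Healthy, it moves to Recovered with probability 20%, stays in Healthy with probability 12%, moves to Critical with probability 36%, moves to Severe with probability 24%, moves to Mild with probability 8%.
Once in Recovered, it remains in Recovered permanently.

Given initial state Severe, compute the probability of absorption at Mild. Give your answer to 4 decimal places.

Let h(s) be the probability of absorption at Mild starting from transient state s. Then h(Mild) = 1 and h(Recovered) = 0. By first-step analysis:
h(Severe) = 0.2·h(Severe) + 0.28·h(Critical) + 0.12·1 + 0.24·h(Healthy) + 0.16·0
h(Critical) = 0.08·h(Severe) + 0.24·h(Critical) + 0.32·1 + 0.24·h(Healthy) + 0.12·0
h(Healthy) = 0.24·h(Severe) + 0.36·h(Critical) + 0.08·1 + 0.12·h(Healthy) + 0.2·0
Solving: h(Severe) = 0.5175, h(Critical) = 0.6302, h(Healthy) = 0.4899.
Starting from Severe, the probability is 0.5175.

0.5175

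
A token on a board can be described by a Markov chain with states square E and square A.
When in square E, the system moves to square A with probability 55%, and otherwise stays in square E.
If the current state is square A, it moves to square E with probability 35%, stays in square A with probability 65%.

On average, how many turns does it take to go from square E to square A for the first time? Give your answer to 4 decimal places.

Let t(s) be the expected number of turns to first reach square A from state s, with t(square A) = 0. Conditioning on the first turn:
t(square E) = 1 + 0.45·t(square E)
Solving: t(square E) = 1.8182.
Expected turns from square E to square A: 1.8182.

1.8182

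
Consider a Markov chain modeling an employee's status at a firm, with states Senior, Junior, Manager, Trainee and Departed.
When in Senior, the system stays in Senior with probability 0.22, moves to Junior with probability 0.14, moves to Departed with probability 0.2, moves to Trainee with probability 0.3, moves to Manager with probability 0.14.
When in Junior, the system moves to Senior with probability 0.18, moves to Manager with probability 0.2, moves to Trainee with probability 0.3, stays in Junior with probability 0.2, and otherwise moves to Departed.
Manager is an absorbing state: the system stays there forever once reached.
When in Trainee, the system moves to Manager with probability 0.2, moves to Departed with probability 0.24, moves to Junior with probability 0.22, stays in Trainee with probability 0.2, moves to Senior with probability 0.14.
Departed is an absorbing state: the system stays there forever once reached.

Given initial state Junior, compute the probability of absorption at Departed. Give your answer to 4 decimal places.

Let h(s) be the probability of absorption at Departed starting from transient state s. Then h(Departed) = 1 and h(Manager) = 0. By first-step analysis:
h(Senior) = 0.22·h(Senior) + 0.14·h(Junior) + 0.14·0 + 0.3·h(Trainee) + 0.2·1
h(Junior) = 0.18·h(Senior) + 0.2·h(Junior) + 0.2·0 + 0.3·h(Trainee) + 0.12·1
h(Trainee) = 0.14·h(Senior) + 0.22·h(Junior) + 0.2·0 + 0.2·h(Trainee) + 0.24·1
Solving: h(Senior) = 0.5418, h(Junior) = 0.4683, h(Trainee) = 0.5236.
Starting from Junior, the probability is 0.4683.

0.4683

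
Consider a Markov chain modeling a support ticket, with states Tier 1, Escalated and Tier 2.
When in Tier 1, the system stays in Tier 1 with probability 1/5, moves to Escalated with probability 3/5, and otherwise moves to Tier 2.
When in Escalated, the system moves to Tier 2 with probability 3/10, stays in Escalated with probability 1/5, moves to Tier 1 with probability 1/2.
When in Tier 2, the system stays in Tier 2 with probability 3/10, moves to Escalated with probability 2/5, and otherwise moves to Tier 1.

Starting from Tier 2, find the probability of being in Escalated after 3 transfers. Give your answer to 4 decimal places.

Propagate the distribution vector 3 transfers from Tier 2.
After 0 transfers: (0.0000, 0.0000, 1.0000)
After 1 transfer: (0.3000, 0.4000, 0.3000)
After 2 transfers: (0.3500, 0.3800, 0.2700)
After 3 transfers: (0.3410, 0.3940, 0.2650)
P(in Escalated after 3 transfers) = 0.3940

0.3940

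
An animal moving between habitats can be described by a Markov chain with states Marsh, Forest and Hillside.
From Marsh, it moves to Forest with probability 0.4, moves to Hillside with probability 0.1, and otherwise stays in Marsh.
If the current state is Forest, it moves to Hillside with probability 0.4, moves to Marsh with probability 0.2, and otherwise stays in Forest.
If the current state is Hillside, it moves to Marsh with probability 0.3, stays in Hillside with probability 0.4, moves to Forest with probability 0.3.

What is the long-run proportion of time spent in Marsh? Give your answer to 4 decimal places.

Let the stationary distribution be π with π = πP and π_1 + π_2 + π_3 = 1.
π_1 = 0.5·π_1 + 0.2·π_2 + 0.3·π_3
π_2 = 0.4·π_1 + 0.4·π_2 + 0.3·π_3
Solving with the normalization constraint gives π = (0.3288, 0.3699, 0.3014).
So the stationary probability of Marsh is 0.3288.

0.3288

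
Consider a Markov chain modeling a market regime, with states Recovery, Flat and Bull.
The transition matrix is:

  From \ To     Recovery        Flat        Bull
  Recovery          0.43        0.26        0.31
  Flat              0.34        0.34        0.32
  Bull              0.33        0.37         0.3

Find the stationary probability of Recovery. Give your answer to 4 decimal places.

Let the stationary distribution be π with π = πP and π_1 + π_2 + π_3 = 1.
π_1 = 0.43·π_1 + 0.34·π_2 + 0.33·π_3
π_2 = 0.26·π_1 + 0.34·π_2 + 0.37·π_3
Solving with the normalization constraint gives π = (0.3702, 0.3197, 0.3101).
So the stationary probability of Recovery is 0.3702.

0.3702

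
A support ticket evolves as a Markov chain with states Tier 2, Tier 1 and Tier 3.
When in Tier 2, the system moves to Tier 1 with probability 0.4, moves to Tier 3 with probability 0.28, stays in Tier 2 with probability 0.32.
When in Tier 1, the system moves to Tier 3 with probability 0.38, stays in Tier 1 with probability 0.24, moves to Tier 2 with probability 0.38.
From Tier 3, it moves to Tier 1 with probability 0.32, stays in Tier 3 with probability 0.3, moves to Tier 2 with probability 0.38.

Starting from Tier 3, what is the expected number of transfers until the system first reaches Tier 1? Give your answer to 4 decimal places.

Let t(s) be the expected number of transfers to first reach Tier 1 from state s, with t(Tier 1) = 0. Conditioning on the first transfer:
t(Tier 2) = 1 + 0.32·t(Tier 2) + 0.28·t(Tier 3)
t(Tier 3) = 1 + 0.38·t(Tier 2) + 0.3·t(Tier 3)
Solving: t(Tier 2) = 2.6515, t(Tier 3) = 2.8680.
Expected transfers from Tier 3 to Tier 1: 2.8680.

2.8680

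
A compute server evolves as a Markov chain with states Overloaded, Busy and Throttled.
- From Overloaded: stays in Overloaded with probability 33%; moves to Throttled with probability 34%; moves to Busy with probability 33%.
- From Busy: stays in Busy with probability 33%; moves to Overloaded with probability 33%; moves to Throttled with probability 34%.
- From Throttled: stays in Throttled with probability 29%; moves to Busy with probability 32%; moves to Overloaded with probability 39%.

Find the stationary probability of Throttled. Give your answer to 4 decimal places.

0.3238

Let the stationary distribution be π with π = πP and π_1 + π_2 + π_3 = 1.
π_1 = 0.33·π_1 + 0.33·π_2 + 0.39·π_3
π_2 = 0.33·π_1 + 0.33·π_2 + 0.32·π_3
Solving with the normalization constraint gives π = (0.3494, 0.3268, 0.3238).
So the stationary probability of Throttled is 0.3238.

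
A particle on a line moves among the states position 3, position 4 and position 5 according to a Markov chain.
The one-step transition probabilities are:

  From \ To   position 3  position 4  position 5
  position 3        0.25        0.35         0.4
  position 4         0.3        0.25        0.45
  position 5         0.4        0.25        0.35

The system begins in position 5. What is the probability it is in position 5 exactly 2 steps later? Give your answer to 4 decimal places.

0.3950

Sum over the intermediate state after 1 step:
P = P(position 5→position 3)·P(position 3→position 5) + P(position 5→position 4)·P(position 4→position 5) + P(position 5→position 5)·P(position 5→position 5)
  = 0.4×0.4 + 0.25×0.45 + 0.35×0.35
  = 0.1600 + 0.1125 + 0.1225 = 0.3950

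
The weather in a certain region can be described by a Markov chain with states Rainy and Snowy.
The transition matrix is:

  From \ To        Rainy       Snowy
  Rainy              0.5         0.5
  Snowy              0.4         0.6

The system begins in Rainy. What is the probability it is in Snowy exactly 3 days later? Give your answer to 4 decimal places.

Propagate the distribution vector 3 days from Rainy.
After 0 days: (1.0000, 0.0000)
After 1 day: (0.5000, 0.5000)
After 2 days: (0.4500, 0.5500)
After 3 days: (0.4450, 0.5550)
P(in Snowy after 3 days) = 0.5550

0.5550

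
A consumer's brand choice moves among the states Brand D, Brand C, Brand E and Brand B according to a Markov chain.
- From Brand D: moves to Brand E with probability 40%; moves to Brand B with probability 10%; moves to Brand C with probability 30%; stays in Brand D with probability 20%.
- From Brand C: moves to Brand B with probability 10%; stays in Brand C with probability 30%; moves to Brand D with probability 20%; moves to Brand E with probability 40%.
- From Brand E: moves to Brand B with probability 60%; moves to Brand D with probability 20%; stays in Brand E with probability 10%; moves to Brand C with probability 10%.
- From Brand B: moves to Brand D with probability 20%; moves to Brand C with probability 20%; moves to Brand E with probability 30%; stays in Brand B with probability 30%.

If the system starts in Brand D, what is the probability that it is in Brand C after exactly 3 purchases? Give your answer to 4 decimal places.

Propagate the distribution vector 3 purchases from Brand D.
After 0 purchases: (1.0000, 0.0000, 0.0000, 0.0000)
After 1 purchase: (0.2000, 0.3000, 0.4000, 0.1000)
After 2 purchases: (0.2000, 0.2100, 0.2700, 0.3200)
After 3 purchases: (0.2000, 0.2140, 0.2870, 0.2990)
P(in Brand C after 3 purchases) = 0.2140

0.2140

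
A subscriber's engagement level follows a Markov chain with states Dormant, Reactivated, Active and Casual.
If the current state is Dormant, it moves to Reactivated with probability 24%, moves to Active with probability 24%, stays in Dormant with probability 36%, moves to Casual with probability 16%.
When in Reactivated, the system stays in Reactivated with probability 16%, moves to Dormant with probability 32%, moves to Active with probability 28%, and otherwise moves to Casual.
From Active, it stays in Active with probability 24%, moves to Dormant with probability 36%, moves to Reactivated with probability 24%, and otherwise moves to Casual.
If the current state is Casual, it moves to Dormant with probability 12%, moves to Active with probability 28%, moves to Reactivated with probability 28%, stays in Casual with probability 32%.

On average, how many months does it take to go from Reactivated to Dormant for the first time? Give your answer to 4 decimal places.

3.5301

Let t(s) be the expected number of months to first reach Dormant from state s, with t(Dormant) = 0. Conditioning on the first month:
t(Reactivated) = 1 + 0.16·t(Reactivated) + 0.28·t(Active) + 0.24·t(Casual)
t(Active) = 1 + 0.24·t(Reactivated) + 0.24·t(Active) + 0.16·t(Casual)
t(Casual) = 1 + 0.28·t(Reactivated) + 0.28·t(Active) + 0.32·t(Casual)
Solving: t(Reactivated) = 3.5301, t(Active) = 3.3353, t(Casual) = 4.2975.
Expected months from Reactivated to Dormant: 3.5301.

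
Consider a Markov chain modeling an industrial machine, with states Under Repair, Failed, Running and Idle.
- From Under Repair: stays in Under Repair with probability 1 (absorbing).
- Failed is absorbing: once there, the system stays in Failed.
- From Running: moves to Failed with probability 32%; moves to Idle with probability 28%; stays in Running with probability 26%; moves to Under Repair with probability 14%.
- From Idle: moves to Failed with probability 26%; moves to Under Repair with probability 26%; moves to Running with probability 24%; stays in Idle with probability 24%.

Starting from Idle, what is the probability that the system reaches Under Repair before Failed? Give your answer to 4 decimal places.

Let h(s) be the probability of absorption at Under Repair starting from transient state s. Then h(Under Repair) = 1 and h(Failed) = 0. By first-step analysis:
h(Running) = 0.14·1 + 0.32·0 + 0.26·h(Running) + 0.28·h(Idle)
h(Idle) = 0.26·1 + 0.26·0 + 0.24·h(Running) + 0.24·h(Idle)
Solving: h(Running) = 0.3619, h(Idle) = 0.4564.
Starting from Idle, the probability is 0.4564.

0.4564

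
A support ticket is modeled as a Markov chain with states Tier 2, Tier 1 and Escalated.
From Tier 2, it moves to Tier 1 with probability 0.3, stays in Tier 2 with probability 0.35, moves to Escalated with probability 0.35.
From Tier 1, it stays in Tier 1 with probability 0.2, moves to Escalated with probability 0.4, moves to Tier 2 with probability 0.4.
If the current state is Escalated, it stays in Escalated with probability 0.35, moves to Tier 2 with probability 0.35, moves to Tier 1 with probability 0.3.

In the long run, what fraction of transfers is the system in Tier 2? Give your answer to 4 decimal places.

0.3636

Let the stationary distribution be π with π = πP and π_1 + π_2 + π_3 = 1.
π_1 = 0.35·π_1 + 0.4·π_2 + 0.35·π_3
π_2 = 0.3·π_1 + 0.2·π_2 + 0.3·π_3
Solving with the normalization constraint gives π = (0.3636, 0.2727, 0.3636).
So the stationary probability of Tier 2 is 0.3636.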